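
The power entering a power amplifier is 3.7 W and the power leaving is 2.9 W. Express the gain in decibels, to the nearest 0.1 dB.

-1.1 dB

Power is a power quantity, so gain = 10·log₁₀(P_out/P_in).
10·log₁₀(2.9/3.7) = 10·log₁₀(0.7838) = -1.1 dB.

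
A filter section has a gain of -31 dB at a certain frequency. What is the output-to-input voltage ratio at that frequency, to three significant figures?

0.0282

Voltage ratio = 10^(dB/20).
10^(-31/20) = 10^(-1.550) = 0.0282.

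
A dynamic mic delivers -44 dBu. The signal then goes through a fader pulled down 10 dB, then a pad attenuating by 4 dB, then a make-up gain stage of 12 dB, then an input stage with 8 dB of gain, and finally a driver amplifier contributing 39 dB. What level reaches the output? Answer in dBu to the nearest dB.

+1 dBu

In dB, series stages simply add:
-44 − 10 − 4 + 12 + 8 + 39 = +1 dBu.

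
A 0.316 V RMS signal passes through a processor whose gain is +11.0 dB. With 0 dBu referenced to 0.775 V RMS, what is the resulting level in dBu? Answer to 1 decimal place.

+3.2 dBu

Input level: 20·log₁₀(0.316/0.775) = -7.79 dBu.
Output: -7.79 + 11.0 = +3.2 dBu.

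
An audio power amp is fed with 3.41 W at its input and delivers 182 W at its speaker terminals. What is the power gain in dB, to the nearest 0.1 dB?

17.3 dB

Power ratio → dB uses the 10·log₁₀ form:
10·log₁₀(182/3.41) = 10·log₁₀(53.37) = 17.3 dB.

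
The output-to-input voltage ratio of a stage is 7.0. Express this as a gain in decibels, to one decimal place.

16.9 dB

For a voltage ratio, dB = 20·log₁₀(V₂/V₁).
20·log₁₀(7.0) = 16.9 dB.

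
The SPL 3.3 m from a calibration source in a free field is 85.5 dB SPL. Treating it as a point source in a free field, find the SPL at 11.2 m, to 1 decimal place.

Free-field point source: level drops by 20·log₁₀ of the distance ratio.
ΔL = −20·log₁₀(11.2/3.3) = -10.61 dB, so L₂ = 85.5 + (-10.61) = 74.9 dB SPL.

74.9 dB SPL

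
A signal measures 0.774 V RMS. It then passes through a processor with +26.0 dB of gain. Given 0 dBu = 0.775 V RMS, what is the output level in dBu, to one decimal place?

Input level: 20·log₁₀(0.774/0.775) = -0.01 dBu.
Output: -0.01 + 26.0 = +26.0 dBu.

+26.0 dBu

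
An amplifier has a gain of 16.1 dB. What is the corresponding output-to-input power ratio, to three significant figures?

40.7

Power ratio = 10^(dB/10).
10^(16.1/10) = 10^(1.610) = 40.7.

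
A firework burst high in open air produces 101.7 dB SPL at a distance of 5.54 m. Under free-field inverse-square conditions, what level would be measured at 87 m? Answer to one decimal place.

77.8 dB SPL

For a point source in a free field, ΔL = −20·log₁₀(d₂/d₁).
ΔL = −20·log₁₀(87/5.54) = -23.92 dB, so L₂ = 101.7 + (-23.92) = 77.8 dB SPL.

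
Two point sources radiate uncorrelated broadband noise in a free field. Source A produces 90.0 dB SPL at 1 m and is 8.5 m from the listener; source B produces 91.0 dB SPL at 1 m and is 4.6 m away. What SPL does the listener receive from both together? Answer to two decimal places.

78.65 dB SPL

At the listener: L_A = 90.0 − 20·log₁₀(8.5) = 71.412 dB; L_B = 91.0 − 20·log₁₀(4.6) = 77.745 dB.
Combined: 10·log₁₀(10^(71.412/10)+10^(77.745/10)) = 78.65 dB SPL.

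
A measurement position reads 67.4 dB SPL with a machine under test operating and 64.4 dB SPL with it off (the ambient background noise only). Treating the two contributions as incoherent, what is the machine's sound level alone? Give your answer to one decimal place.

Remove the background by subtracting linear intensities:
L_src = 10·log₁₀(10^(67.4/10) − 10^(64.4/10)) = 10·log₁₀(2741000) = 64.4 dB SPL.

64.4 dB SPL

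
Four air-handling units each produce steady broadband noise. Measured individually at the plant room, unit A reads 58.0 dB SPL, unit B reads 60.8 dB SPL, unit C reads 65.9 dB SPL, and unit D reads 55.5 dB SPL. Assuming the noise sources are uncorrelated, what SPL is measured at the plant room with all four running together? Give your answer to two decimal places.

Incoherent sources sum as intensities:
L_total = 10·log₁₀(10^(58.0/10) + 10^(60.8/10) + 10^(65.9/10) + 10^(55.5/10)) = 10·log₁₀(6078000) = 67.84 dB SPL.

67.84 dB SPL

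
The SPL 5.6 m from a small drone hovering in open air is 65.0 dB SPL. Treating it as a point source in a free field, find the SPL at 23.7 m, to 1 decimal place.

52.5 dB SPL

Free-field point source: level drops by 20·log₁₀ of the distance ratio.
ΔL = −20·log₁₀(23.7/5.6) = -12.53 dB, so L₂ = 65.0 + (-12.53) = 52.5 dB SPL.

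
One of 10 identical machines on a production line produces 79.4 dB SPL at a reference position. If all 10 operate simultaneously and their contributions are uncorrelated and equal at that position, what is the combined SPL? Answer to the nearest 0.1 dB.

89.4 dB SPL

10 equal incoherent sources raise the level by 10·log₁₀(10) = 10.00 dB.
L_total = 79.4 + 10.00 = 89.4 dB SPL.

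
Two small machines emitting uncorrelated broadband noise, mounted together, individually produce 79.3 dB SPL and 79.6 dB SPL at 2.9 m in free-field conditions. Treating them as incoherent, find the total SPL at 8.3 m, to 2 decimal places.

73.33 dB SPL

Combined at 2.9 m: 10·log₁₀(10^(79.3/10)+10^(79.6/10)) = 82.463 dB SPL.
Then apply −20·log₁₀(8.3/2.9) = -9.134 dB → 73.33 dB SPL.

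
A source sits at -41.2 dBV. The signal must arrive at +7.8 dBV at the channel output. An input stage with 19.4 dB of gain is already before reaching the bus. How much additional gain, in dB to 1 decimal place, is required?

29.6 dB

The required make-up gain is the shortfall in the dB sum.
G = +7.8 − (-41.2) − 19.4 = 29.6 dB.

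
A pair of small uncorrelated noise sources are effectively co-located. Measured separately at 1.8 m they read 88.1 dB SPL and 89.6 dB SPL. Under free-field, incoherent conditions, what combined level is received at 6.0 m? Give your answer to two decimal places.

Combined at 1.8 m: 10·log₁₀(10^(88.1/10)+10^(89.6/10)) = 91.925 dB SPL.
Then apply −20·log₁₀(6.0/1.8) = -10.458 dB → 81.47 dB SPL.

81.47 dB SPL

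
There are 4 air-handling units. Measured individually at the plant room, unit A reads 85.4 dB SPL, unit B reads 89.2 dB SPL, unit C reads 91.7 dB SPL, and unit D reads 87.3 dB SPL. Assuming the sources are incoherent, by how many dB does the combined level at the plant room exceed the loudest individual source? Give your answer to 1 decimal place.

Add the sources as powers (linear), then convert back to dB:
L_total = 10·log₁₀(10^(85.4/10) + 10^(89.2/10) + 10^(91.7/10) + 10^(87.3/10)) = 95.04 dB SPL.
Excess over the loudest (91.7 dB): 95.04 − 91.7 = 3.3 dB.

3.3 dB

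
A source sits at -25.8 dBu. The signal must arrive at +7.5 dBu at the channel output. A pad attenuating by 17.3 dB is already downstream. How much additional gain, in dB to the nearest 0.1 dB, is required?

The required make-up gain is the shortfall in the dB sum.
G = +7.5 − (-25.8) + 17.3 = 50.6 dB.

50.6 dB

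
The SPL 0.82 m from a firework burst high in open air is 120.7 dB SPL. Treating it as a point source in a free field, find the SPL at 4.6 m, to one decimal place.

Free-field point source: level drops by 20·log₁₀ of the distance ratio.
ΔL = −20·log₁₀(4.6/0.82) = -14.98 dB, so L₂ = 120.7 + (-14.98) = 105.7 dB SPL.

105.7 dB SPL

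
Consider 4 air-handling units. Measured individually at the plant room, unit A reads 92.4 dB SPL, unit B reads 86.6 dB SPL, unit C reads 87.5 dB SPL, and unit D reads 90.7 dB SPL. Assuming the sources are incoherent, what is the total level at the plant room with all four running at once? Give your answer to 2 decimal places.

Add the sources as powers (linear), then convert back to dB:
L_total = 10·log₁₀(10^(92.4/10) + 10^(86.6/10) + 10^(87.5/10) + 10^(90.7/10)) = 10·log₁₀(3932000000) = 95.95 dB SPL.

95.95 dB SPL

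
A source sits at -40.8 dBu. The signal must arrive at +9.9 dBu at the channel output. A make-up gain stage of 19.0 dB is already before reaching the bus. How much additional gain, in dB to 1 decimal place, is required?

The required make-up gain is the shortfall in the dB sum.
G = +9.9 − (-40.8) − 19.0 = 31.7 dB.

31.7 dB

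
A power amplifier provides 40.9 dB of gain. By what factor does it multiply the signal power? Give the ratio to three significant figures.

12300

Power ratio = 10^(dB/10).
10^(40.9/10) = 10^(4.090) = 12300.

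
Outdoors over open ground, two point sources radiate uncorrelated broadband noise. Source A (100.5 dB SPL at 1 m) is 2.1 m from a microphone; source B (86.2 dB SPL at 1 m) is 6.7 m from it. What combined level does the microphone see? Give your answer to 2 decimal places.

At the listener: L_A = 100.5 − 20·log₁₀(2.1) = 94.056 dB; L_B = 86.2 − 20·log₁₀(6.7) = 69.679 dB.
Combined: 10·log₁₀(10^(94.056/10)+10^(69.679/10)) = 94.07 dB SPL.

94.07 dB SPL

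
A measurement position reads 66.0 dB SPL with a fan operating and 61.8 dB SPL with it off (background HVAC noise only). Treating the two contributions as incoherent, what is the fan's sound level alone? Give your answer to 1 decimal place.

Background correction is a power subtraction:
L_src = 10·log₁₀(10^(66.0/10) − 10^(61.8/10)) = 10·log₁₀(2468000) = 63.9 dB SPL.

63.9 dB SPL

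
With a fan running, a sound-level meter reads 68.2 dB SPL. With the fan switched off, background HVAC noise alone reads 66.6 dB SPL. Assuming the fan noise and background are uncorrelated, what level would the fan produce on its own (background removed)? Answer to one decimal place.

Remove the background by subtracting linear intensities:
L_src = 10·log₁₀(10^(68.2/10) − 10^(66.6/10)) = 10·log₁₀(2036000) = 63.1 dB SPL.

63.1 dB SPL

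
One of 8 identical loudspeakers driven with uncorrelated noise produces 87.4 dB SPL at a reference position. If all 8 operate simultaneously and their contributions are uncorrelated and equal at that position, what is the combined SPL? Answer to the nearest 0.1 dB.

96.4 dB SPL

8 equal incoherent sources raise the level by 10·log₁₀(8) = 9.03 dB.
L_total = 87.4 + 9.03 = 96.4 dB SPL.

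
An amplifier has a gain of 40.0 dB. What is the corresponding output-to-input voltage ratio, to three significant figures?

100

Voltage ratio = 10^(dB/20).
10^(40.0/20) = 10^(2.000) = 100.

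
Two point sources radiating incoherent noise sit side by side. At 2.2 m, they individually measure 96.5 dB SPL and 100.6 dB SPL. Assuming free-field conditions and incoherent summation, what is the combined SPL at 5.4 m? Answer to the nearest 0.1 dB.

Combined at 2.2 m: 10·log₁₀(10^(96.5/10)+10^(100.6/10)) = 102.03 dB SPL.
Then apply −20·log₁₀(5.4/2.2) = -7.80 dB → 94.2 dB SPL.

94.2 dB SPL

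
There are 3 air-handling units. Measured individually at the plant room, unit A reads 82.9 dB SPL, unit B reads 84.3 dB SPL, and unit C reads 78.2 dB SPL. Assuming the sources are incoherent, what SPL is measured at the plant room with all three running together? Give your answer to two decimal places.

Add the sources as powers (linear), then convert back to dB:
L_total = 10·log₁₀(10^(82.9/10) + 10^(84.3/10) + 10^(78.2/10)) = 10·log₁₀(530200000) = 87.24 dB SPL.

87.24 dB SPL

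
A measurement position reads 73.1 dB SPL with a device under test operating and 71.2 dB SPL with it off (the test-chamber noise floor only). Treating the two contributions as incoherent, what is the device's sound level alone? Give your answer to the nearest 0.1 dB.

68.6 dB SPL

Subtract intensities: L_src = 10·log₁₀(10^(L_total/10) − 10^(L_bg/10)).
L_src = 10·log₁₀(10^(73.1/10) − 10^(71.2/10)) = 10·log₁₀(7235000) = 68.6 dB SPL.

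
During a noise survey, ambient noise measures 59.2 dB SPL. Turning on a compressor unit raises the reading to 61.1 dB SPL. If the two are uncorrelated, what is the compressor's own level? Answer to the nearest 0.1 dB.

Background correction is a power subtraction:
L_src = 10·log₁₀(10^(61.1/10) − 10^(59.2/10)) = 10·log₁₀(456500) = 56.6 dB SPL.

56.6 dB SPL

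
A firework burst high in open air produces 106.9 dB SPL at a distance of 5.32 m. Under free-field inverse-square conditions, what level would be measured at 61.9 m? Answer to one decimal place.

Inverse-square spreading gives ΔL = −20·log₁₀(d₂/d₁).
ΔL = −20·log₁₀(61.9/5.32) = -21.32 dB, so L₂ = 106.9 + (-21.32) = 85.6 dB SPL.

85.6 dB SPL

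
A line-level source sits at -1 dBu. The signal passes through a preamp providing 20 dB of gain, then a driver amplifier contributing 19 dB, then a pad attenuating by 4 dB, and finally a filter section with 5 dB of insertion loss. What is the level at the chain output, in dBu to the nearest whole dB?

+29 dBu

Cascaded gains and losses add directly in dB.
-1 + 20 + 19 − 4 − 5 = +29 dBu.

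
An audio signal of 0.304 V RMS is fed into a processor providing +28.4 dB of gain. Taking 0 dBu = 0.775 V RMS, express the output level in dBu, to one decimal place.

Input level: 20·log₁₀(0.304/0.775) = -8.13 dBu.
Output: -8.13 + 28.4 = +20.3 dBu.

+20.3 dBu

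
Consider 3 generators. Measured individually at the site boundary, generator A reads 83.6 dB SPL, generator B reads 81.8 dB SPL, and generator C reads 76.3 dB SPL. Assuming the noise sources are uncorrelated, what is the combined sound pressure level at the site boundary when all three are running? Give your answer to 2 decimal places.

86.26 dB SPL

Add the sources as powers (linear), then convert back to dB:
L_total = 10·log₁₀(10^(83.6/10) + 10^(81.8/10) + 10^(76.3/10)) = 10·log₁₀(423100000) = 86.26 dB SPL.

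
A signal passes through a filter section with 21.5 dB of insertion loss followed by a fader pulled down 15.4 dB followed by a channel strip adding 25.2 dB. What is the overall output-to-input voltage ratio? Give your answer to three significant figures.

0.260

Net gain = (−21.5) + (−15.4) + 25.2 = -11.7 dB.
Voltage ratio = 10^(-11.7/20) = 0.260.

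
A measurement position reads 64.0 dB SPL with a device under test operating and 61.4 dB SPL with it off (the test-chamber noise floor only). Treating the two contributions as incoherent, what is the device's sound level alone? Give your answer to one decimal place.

60.5 dB SPL

Subtract intensities: L_src = 10·log₁₀(10^(L_total/10) − 10^(L_bg/10)).
L_src = 10·log₁₀(10^(64.0/10) − 10^(61.4/10)) = 10·log₁₀(1132000) = 60.5 dB SPL.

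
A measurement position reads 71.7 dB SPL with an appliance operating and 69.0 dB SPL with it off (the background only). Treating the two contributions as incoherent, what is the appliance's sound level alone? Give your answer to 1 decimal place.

Subtract intensities: L_src = 10·log₁₀(10^(L_total/10) − 10^(L_bg/10)).
L_src = 10·log₁₀(10^(71.7/10) − 10^(69.0/10)) = 10·log₁₀(6848000) = 68.4 dB SPL.

68.4 dB SPL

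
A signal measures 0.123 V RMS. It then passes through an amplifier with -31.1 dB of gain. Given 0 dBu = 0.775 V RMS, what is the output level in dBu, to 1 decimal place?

Input level: 20·log₁₀(0.123/0.775) = -15.99 dBu.
Output: -15.99 − 31.1 = -47.1 dBu.

-47.1 dBu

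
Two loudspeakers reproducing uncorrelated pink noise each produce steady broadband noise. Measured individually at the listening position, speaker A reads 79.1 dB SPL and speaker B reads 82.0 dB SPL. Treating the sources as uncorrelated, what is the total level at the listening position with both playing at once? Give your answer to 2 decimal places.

Add the sources as powers (linear), then convert back to dB:
L_total = 10·log₁₀(10^(79.1/10) + 10^(82.0/10)) = 10·log₁₀(239800000) = 83.80 dB SPL.

83.80 dB SPL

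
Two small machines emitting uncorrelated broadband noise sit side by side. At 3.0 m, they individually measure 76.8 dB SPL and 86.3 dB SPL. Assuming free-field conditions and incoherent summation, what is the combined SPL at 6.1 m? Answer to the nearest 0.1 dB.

80.6 dB SPL

Combined at 3.0 m: 10·log₁₀(10^(76.8/10)+10^(86.3/10)) = 86.76 dB SPL.
Then apply −20·log₁₀(6.1/3.0) = -6.16 dB → 80.6 dB SPL.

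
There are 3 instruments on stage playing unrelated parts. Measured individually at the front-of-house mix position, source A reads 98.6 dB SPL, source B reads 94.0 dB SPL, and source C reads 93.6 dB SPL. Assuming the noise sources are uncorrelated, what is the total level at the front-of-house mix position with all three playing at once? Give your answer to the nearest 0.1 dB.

100.8 dB SPL

Add the sources as powers (linear), then convert back to dB:
L_total = 10·log₁₀(10^(98.6/10) + 10^(94.0/10) + 10^(93.6/10)) = 10·log₁₀(12047000000) = 100.8 dB SPL.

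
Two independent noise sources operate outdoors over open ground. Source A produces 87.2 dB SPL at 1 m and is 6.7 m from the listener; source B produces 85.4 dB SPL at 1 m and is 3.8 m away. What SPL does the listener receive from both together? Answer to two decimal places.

75.53 dB SPL

At the listener: L_A = 87.2 − 20·log₁₀(6.7) = 70.679 dB; L_B = 85.4 − 20·log₁₀(3.8) = 73.804 dB.
Combined: 10·log₁₀(10^(70.679/10)+10^(73.804/10)) = 75.53 dB SPL.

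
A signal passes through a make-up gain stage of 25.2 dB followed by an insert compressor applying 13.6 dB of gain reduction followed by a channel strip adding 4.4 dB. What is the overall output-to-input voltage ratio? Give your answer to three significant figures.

6.31

Net gain = 25.2 + (−13.6) + 4.4 = 16.0 dB.
Voltage ratio = 10^(16.0/20) = 6.31.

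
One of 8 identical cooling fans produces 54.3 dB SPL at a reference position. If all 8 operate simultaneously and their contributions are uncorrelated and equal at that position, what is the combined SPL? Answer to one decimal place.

8 equal incoherent sources raise the level by 10·log₁₀(8) = 9.03 dB.
L_total = 54.3 + 9.03 = 63.3 dB SPL.

63.3 dB SPL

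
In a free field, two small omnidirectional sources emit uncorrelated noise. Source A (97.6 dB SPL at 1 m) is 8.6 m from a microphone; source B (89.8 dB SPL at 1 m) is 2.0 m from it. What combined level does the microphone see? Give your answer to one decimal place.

85.0 dB SPL

At the listener: L_A = 97.6 − 20·log₁₀(8.6) = 78.91 dB; L_B = 89.8 − 20·log₁₀(2.0) = 83.78 dB.
Combined: 10·log₁₀(10^(78.91/10)+10^(83.78/10)) = 85.0 dB SPL.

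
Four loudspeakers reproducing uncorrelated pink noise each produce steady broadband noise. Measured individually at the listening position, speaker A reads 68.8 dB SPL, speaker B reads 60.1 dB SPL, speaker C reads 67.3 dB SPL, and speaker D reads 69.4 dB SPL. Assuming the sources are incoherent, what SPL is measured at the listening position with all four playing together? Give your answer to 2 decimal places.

Uncorrelated sources add in intensity (power), not in dB.
L_total = 10·log₁₀(10^(68.8/10) + 10^(60.1/10) + 10^(67.3/10) + 10^(69.4/10)) = 10·log₁₀(22690000) = 73.56 dB SPL.

73.56 dB SPL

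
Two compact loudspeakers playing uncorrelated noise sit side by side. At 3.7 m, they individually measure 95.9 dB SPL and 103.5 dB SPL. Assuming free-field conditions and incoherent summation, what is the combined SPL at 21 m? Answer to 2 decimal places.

Combined at 3.7 m: 10·log₁₀(10^(95.9/10)+10^(103.5/10)) = 104.196 dB SPL.
Then apply −20·log₁₀(21/3.7) = -15.080 dB → 89.12 dB SPL.

89.12 dB SPL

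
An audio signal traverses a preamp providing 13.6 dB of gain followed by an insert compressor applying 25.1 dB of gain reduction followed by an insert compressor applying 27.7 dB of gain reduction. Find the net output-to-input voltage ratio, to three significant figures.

Net gain = 13.6 + (−25.1) + (−27.7) = -39.2 dB.
Voltage ratio = 10^(-39.2/20) = 0.0110.

0.0110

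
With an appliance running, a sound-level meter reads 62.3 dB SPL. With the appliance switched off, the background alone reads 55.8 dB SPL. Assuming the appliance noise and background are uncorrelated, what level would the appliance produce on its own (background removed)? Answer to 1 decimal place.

Remove the background by subtracting linear intensities:
L_src = 10·log₁₀(10^(62.3/10) − 10^(55.8/10)) = 10·log₁₀(1318000) = 61.2 dB SPL.

61.2 dB SPL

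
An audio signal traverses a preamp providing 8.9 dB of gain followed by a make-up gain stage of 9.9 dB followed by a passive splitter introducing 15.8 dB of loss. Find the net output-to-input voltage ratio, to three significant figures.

1.41

Net gain = 8.9 + 9.9 + (−15.8) = 3.0 dB.
Voltage ratio = 10^(3.0/20) = 1.41.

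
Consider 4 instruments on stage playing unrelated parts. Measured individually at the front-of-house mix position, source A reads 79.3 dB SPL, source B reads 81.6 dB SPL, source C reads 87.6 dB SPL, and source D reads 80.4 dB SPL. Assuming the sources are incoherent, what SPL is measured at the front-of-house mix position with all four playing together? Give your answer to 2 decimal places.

Uncorrelated sources add in intensity (power), not in dB.
L_total = 10·log₁₀(10^(79.3/10) + 10^(81.6/10) + 10^(87.6/10) + 10^(80.4/10)) = 10·log₁₀(914700000) = 89.61 dB SPL.

89.61 dB SPL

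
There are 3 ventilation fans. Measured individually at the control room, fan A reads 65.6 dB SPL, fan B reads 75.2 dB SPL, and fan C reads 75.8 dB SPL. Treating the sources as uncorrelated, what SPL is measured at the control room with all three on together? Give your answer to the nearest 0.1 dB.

78.7 dB SPL

Add the sources as powers (linear), then convert back to dB:
L_total = 10·log₁₀(10^(65.6/10) + 10^(75.2/10) + 10^(75.8/10)) = 10·log₁₀(74760000) = 78.7 dB SPL.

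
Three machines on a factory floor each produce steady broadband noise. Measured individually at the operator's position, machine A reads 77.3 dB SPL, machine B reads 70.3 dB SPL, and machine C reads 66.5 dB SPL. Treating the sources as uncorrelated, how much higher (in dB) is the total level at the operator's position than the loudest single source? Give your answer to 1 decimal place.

1.1 dB

Add the sources as powers (linear), then convert back to dB:
L_total = 10·log₁₀(10^(77.3/10) + 10^(70.3/10) + 10^(66.5/10)) = 78.38 dB SPL.
Excess over the loudest (77.3 dB): 78.38 − 77.3 = 1.1 dB.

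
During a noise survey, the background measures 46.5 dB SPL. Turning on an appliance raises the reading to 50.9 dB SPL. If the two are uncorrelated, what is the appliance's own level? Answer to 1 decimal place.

48.9 dB SPL

Remove the background by subtracting linear intensities:
L_src = 10·log₁₀(10^(50.9/10) − 10^(46.5/10)) = 10·log₁₀(78360) = 48.9 dB SPL.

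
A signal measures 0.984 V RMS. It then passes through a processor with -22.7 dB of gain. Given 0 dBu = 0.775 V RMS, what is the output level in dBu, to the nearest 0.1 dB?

Input level: 20·log₁₀(0.984/0.775) = 2.07 dBu.
Output: 2.07 − 22.7 = -20.6 dBu.

-20.6 dBu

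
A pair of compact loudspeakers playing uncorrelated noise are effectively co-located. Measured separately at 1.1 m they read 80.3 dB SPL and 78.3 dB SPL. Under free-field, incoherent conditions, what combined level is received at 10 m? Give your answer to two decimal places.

Combined at 1.1 m: 10·log₁₀(10^(80.3/10)+10^(78.3/10)) = 82.424 dB SPL.
Then apply −20·log₁₀(10/1.1) = -19.172 dB → 63.25 dB SPL.

63.25 dB SPL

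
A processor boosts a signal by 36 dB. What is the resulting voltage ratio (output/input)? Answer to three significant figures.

63.1

Voltage ratio = 10^(dB/20).
10^(36/20) = 10^(1.800) = 63.1.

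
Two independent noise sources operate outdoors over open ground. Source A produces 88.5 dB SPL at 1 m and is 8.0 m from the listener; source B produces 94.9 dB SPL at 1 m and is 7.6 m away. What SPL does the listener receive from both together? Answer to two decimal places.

At the listener: L_A = 88.5 − 20·log₁₀(8.0) = 70.438 dB; L_B = 94.9 − 20·log₁₀(7.6) = 77.284 dB.
Combined: 10·log₁₀(10^(70.438/10)+10^(77.284/10)) = 78.10 dB SPL.

78.10 dB SPL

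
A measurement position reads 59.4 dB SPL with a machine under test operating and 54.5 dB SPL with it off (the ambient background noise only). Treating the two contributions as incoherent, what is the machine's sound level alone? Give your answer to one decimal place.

Background correction is a power subtraction:
L_src = 10·log₁₀(10^(59.4/10) − 10^(54.5/10)) = 10·log₁₀(589100) = 57.7 dB SPL.

57.7 dB SPL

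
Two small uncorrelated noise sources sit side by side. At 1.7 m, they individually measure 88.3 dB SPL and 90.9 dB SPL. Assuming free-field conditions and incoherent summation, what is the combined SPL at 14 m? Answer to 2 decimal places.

Combined at 1.7 m: 10·log₁₀(10^(88.3/10)+10^(90.9/10)) = 92.802 dB SPL.
Then apply −20·log₁₀(14/1.7) = -18.314 dB → 74.49 dB SPL.

74.49 dB SPL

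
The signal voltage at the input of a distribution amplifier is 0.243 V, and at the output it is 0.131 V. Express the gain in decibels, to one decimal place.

-5.4 dB

Voltage ratio → dB uses the 20·log₁₀ form:
20·log₁₀(0.131/0.243) = 20·log₁₀(0.5391) = -5.4 dB.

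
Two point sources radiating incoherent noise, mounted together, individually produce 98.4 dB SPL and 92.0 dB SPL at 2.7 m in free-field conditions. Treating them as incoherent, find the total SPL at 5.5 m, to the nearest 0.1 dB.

Combined at 2.7 m: 10·log₁₀(10^(98.4/10)+10^(92.0/10)) = 99.30 dB SPL.
Then apply −20·log₁₀(5.5/2.7) = -6.18 dB → 93.1 dB SPL.

93.1 dB SPL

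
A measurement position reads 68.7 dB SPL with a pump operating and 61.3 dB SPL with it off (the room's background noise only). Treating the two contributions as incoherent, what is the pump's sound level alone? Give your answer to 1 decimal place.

67.8 dB SPL

Subtract intensities: L_src = 10·log₁₀(10^(L_total/10) − 10^(L_bg/10)).
L_src = 10·log₁₀(10^(68.7/10) − 10^(61.3/10)) = 10·log₁₀(6064000) = 67.8 dB SPL.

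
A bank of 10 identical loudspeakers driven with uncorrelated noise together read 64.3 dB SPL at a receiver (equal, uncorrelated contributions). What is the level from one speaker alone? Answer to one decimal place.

10 equal incoherent sources add 10·log₁₀(10) = 10.00 dB over one source.
L_one = 64.3 − 10.00 = 54.3 dB SPL.

54.3 dB SPL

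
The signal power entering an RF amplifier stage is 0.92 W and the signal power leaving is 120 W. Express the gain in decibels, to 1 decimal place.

Power ratio → dB uses the 10·log₁₀ form:
10·log₁₀(120/0.92) = 10·log₁₀(130.4) = 21.2 dB.

21.2 dB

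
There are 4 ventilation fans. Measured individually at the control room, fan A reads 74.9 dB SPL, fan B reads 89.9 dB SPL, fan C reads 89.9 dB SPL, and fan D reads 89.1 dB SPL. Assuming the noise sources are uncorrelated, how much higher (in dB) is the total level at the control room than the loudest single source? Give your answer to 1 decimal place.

4.6 dB

Incoherent sources sum as intensities:
L_total = 10·log₁₀(10^(74.9/10) + 10^(89.9/10) + 10^(89.9/10) + 10^(89.1/10)) = 94.47 dB SPL.
Excess over the loudest (89.9 dB): 94.47 − 89.9 = 4.6 dB.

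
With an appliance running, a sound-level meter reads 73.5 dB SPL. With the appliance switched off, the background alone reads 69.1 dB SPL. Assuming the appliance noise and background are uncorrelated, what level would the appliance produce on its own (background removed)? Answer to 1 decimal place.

Subtract intensities: L_src = 10·log₁₀(10^(L_total/10) − 10^(L_bg/10)).
L_src = 10·log₁₀(10^(73.5/10) − 10^(69.1/10)) = 10·log₁₀(14260000) = 71.5 dB SPL.

71.5 dB SPL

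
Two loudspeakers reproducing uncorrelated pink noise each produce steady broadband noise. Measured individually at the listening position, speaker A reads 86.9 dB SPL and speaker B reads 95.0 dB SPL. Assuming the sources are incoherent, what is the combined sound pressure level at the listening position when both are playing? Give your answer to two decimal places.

95.63 dB SPL

Uncorrelated sources add in intensity (power), not in dB.
L_total = 10·log₁₀(10^(86.9/10) + 10^(95.0/10)) = 10·log₁₀(3652000000) = 95.63 dB SPL.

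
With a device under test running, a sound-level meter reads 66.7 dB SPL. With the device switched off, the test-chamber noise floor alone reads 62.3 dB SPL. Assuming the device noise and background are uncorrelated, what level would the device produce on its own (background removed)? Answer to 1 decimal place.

64.7 dB SPL

Subtract intensities: L_src = 10·log₁₀(10^(L_total/10) − 10^(L_bg/10)).
L_src = 10·log₁₀(10^(66.7/10) − 10^(62.3/10)) = 10·log₁₀(2979000) = 64.7 dB SPL.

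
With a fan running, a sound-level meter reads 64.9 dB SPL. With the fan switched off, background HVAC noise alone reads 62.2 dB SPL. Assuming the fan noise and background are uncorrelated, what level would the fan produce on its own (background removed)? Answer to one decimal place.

61.6 dB SPL

Remove the background by subtracting linear intensities:
L_src = 10·log₁₀(10^(64.9/10) − 10^(62.2/10)) = 10·log₁₀(1431000) = 61.6 dB SPL.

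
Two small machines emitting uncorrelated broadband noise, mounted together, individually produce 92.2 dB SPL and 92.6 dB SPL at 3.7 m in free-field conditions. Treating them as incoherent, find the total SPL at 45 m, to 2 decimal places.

Combined at 3.7 m: 10·log₁₀(10^(92.2/10)+10^(92.6/10)) = 95.415 dB SPL.
Then apply −20·log₁₀(45/3.7) = -21.700 dB → 73.71 dB SPL.

73.71 dB SPL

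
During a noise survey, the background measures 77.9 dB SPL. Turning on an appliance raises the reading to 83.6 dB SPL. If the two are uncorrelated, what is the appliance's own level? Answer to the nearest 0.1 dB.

82.2 dB SPL

Background correction is a power subtraction:
L_src = 10·log₁₀(10^(83.6/10) − 10^(77.9/10)) = 10·log₁₀(167400000) = 82.2 dB SPL.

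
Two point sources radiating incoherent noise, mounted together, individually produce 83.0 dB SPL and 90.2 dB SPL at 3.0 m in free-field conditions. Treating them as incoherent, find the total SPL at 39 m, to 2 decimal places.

68.68 dB SPL

Combined at 3.0 m: 10·log₁₀(10^(83.0/10)+10^(90.2/10)) = 90.957 dB SPL.
Then apply −20·log₁₀(39/3.0) = -22.279 dB → 68.68 dB SPL.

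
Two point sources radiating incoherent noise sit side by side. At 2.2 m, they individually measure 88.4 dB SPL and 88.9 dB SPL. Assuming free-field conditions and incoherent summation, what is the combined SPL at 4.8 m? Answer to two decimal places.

84.89 dB SPL

Combined at 2.2 m: 10·log₁₀(10^(88.4/10)+10^(88.9/10)) = 91.667 dB SPL.
Then apply −20·log₁₀(4.8/2.2) = -6.776 dB → 84.89 dB SPL.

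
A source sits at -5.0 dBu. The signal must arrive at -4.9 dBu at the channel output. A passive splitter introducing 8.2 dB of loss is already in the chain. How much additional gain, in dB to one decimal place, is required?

The required make-up gain is the shortfall in the dB sum.
G = -4.9 − (-5.0) + 8.2 = 8.3 dB.

8.3 dB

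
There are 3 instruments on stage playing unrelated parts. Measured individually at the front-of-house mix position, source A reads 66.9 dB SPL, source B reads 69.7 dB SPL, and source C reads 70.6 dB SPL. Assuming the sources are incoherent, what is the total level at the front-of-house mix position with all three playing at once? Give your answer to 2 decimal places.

74.10 dB SPL

Incoherent sources sum as intensities:
L_total = 10·log₁₀(10^(66.9/10) + 10^(69.7/10) + 10^(70.6/10)) = 10·log₁₀(25710000) = 74.10 dB SPL.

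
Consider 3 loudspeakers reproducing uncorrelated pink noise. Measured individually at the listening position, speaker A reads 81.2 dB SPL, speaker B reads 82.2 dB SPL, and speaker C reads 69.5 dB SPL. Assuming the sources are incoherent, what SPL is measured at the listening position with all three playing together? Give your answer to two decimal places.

Add the sources as powers (linear), then convert back to dB:
L_total = 10·log₁₀(10^(81.2/10) + 10^(82.2/10) + 10^(69.5/10)) = 10·log₁₀(306700000) = 84.87 dB SPL.

84.87 dB SPL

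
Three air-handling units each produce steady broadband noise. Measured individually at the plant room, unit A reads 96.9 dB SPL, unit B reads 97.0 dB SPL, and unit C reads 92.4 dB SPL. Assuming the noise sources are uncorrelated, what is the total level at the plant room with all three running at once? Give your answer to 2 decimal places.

Add the sources as powers (linear), then convert back to dB:
L_total = 10·log₁₀(10^(96.9/10) + 10^(97.0/10) + 10^(92.4/10)) = 10·log₁₀(11647000000) = 100.66 dB SPL.

100.66 dB SPL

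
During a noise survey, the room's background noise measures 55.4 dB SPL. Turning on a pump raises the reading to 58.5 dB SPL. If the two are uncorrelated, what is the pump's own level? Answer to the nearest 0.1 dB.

55.6 dB SPL

Subtract intensities: L_src = 10·log₁₀(10^(L_total/10) − 10^(L_bg/10)).
L_src = 10·log₁₀(10^(58.5/10) − 10^(55.4/10)) = 10·log₁₀(361200) = 55.6 dB SPL.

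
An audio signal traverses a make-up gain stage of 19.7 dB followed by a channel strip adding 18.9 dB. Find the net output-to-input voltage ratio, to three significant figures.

Net gain = 19.7 + 18.9 = 38.6 dB.
Voltage ratio = 10^(38.6/20) = 85.1.

85.1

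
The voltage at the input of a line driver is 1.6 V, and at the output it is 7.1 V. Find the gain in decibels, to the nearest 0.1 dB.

Voltage ratio → dB uses the 20·log₁₀ form:
20·log₁₀(7.1/1.6) = 20·log₁₀(4.437) = 12.9 dB.

12.9 dB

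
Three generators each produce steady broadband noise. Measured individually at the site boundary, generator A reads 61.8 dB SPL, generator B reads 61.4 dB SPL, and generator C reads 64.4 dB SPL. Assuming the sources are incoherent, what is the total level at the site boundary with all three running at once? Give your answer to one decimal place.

Add the sources as powers (linear), then convert back to dB:
L_total = 10·log₁₀(10^(61.8/10) + 10^(61.4/10) + 10^(64.4/10)) = 10·log₁₀(5648000) = 67.5 dB SPL.

67.5 dB SPL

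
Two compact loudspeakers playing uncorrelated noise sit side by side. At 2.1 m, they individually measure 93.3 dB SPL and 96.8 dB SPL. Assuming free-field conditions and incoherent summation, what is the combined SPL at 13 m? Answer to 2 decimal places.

82.57 dB SPL

Combined at 2.1 m: 10·log₁₀(10^(93.3/10)+10^(96.8/10)) = 98.404 dB SPL.
Then apply −20·log₁₀(13/2.1) = -15.834 dB → 82.57 dB SPL.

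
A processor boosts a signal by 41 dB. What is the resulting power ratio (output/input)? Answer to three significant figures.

12600

Power ratio = 10^(dB/10).
10^(41/10) = 10^(4.100) = 12600.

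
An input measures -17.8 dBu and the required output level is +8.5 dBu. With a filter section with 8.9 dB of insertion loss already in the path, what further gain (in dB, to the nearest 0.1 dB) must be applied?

The required make-up gain is the shortfall in the dB sum.
G = +8.5 − (-17.8) + 8.9 = 35.2 dB.

35.2 dB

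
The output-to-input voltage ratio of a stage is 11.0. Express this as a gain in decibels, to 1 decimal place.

Voltage ratio → dB uses the 20·log₁₀ form:
20·log₁₀(11.0) = 20.8 dB.

20.8 dB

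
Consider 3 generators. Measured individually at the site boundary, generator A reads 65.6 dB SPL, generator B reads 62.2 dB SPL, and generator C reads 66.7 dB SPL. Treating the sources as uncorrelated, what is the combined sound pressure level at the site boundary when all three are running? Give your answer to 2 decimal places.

Uncorrelated sources add in intensity (power), not in dB.
L_total = 10·log₁₀(10^(65.6/10) + 10^(62.2/10) + 10^(66.7/10)) = 10·log₁₀(9968000) = 69.99 dB SPL.

69.99 dB SPL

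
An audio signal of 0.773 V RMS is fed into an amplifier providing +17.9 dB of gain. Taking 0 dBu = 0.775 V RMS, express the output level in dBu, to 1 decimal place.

Input level: 20·log₁₀(0.773/0.775) = -0.02 dBu.
Output: -0.02 + 17.9 = +17.9 dBu.

+17.9 dBu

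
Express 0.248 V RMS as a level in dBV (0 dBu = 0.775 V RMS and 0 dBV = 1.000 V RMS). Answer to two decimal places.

dBV = 20·log₁₀(V / 1.000 V).
20·log₁₀(0.248/1.000) = -12.11 dBV.

-12.11 dBV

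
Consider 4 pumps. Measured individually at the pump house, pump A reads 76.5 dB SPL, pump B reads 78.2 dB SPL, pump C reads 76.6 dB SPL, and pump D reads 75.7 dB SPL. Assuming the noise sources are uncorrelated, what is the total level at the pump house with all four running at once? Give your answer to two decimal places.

82.87 dB SPL

Incoherent sources sum as intensities:
L_total = 10·log₁₀(10^(76.5/10) + 10^(78.2/10) + 10^(76.6/10) + 10^(75.7/10)) = 10·log₁₀(193600000) = 82.87 dB SPL.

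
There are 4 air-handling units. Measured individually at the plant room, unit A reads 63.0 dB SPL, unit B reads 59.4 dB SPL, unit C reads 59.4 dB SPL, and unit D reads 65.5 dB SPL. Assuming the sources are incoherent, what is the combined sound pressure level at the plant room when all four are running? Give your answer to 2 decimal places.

68.62 dB SPL

Incoherent sources sum as intensities:
L_total = 10·log₁₀(10^(63.0/10) + 10^(59.4/10) + 10^(59.4/10) + 10^(65.5/10)) = 10·log₁₀(7285000) = 68.62 dB SPL.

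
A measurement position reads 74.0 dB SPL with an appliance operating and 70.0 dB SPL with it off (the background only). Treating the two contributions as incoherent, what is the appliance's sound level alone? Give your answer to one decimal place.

71.8 dB SPL

Subtract intensities: L_src = 10·log₁₀(10^(L_total/10) − 10^(L_bg/10)).
L_src = 10·log₁₀(10^(74.0/10) − 10^(70.0/10)) = 10·log₁₀(15120000) = 71.8 dB SPL.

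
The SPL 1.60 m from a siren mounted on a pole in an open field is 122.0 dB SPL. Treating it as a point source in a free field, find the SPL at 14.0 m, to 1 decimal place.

103.2 dB SPL

Inverse-square spreading gives ΔL = −20·log₁₀(d₂/d₁).
ΔL = −20·log₁₀(14.0/1.60) = -18.84 dB, so L₂ = 122.0 + (-18.84) = 103.2 dB SPL.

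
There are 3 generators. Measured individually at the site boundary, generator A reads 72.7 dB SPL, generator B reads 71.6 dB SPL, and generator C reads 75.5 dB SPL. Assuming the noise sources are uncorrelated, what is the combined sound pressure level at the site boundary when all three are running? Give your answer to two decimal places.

78.36 dB SPL

Incoherent sources sum as intensities:
L_total = 10·log₁₀(10^(72.7/10) + 10^(71.6/10) + 10^(75.5/10)) = 10·log₁₀(68560000) = 78.36 dB SPL.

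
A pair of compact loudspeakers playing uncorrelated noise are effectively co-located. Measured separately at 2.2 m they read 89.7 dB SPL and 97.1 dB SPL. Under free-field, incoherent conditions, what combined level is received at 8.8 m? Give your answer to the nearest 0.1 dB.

Combined at 2.2 m: 10·log₁₀(10^(89.7/10)+10^(97.1/10)) = 97.83 dB SPL.
Then apply −20·log₁₀(8.8/2.2) = -12.04 dB → 85.8 dB SPL.

85.8 dB SPL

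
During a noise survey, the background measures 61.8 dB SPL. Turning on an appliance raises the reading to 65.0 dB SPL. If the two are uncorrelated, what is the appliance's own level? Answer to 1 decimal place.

Subtract intensities: L_src = 10·log₁₀(10^(L_total/10) − 10^(L_bg/10)).
L_src = 10·log₁₀(10^(65.0/10) − 10^(61.8/10)) = 10·log₁₀(1649000) = 62.2 dB SPL.

62.2 dB SPL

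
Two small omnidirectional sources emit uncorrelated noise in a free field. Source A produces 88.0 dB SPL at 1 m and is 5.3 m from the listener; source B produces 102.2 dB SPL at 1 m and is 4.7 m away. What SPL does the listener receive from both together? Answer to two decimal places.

88.89 dB SPL

At the listener: L_A = 88.0 − 20·log₁₀(5.3) = 73.514 dB; L_B = 102.2 − 20·log₁₀(4.7) = 88.758 dB.
Combined: 10·log₁₀(10^(73.514/10)+10^(88.758/10)) = 88.89 dB SPL.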